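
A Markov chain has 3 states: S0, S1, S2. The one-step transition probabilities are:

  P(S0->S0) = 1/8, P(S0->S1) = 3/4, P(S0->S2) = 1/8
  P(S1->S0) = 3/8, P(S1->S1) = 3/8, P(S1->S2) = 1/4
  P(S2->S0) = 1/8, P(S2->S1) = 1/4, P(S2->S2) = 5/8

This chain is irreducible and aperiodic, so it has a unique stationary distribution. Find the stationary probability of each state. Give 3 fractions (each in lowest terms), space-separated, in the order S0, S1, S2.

The stationary distribution satisfies pi = pi * P, i.e.:
  pi_S0 = 1/8*pi_S0 + 3/8*pi_S1 + 1/8*pi_S2
  pi_S1 = 3/4*pi_S0 + 3/8*pi_S1 + 1/4*pi_S2
  pi_S2 = 1/8*pi_S0 + 1/4*pi_S1 + 5/8*pi_S2
with normalization: pi_S0 + pi_S1 + pi_S2 = 1.

Using the first 2 balance equations plus normalization, the linear system A*pi = b is:
  [-7/8, 3/8, 1/8] . pi = 0
  [3/4, -5/8, 1/4] . pi = 0
  [1, 1, 1] . pi = 1

Solving yields:
  pi_S0 = 11/48
  pi_S1 = 5/12
  pi_S2 = 17/48

Verification (pi * P):
  11/48*1/8 + 5/12*3/8 + 17/48*1/8 = 11/48 = pi_S0  (ok)
  11/48*3/4 + 5/12*3/8 + 17/48*1/4 = 5/12 = pi_S1  (ok)
  11/48*1/8 + 5/12*1/4 + 17/48*5/8 = 17/48 = pi_S2  (ok)

Answer: 11/48 5/12 17/48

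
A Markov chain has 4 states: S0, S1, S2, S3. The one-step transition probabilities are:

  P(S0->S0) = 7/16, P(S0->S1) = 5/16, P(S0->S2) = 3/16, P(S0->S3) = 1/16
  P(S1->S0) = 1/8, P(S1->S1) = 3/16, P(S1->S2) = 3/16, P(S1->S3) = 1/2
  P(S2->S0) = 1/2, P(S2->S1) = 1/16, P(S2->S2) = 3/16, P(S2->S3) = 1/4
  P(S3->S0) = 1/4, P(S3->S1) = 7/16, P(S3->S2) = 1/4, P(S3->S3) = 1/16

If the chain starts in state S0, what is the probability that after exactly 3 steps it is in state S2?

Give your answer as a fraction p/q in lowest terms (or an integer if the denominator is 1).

Answer: 207/1024

Derivation:
Computing P^3 by repeated multiplication:
P^1 =
  S0: [7/16, 5/16, 3/16, 1/16]
  S1: [1/8, 3/16, 3/16, 1/2]
  S2: [1/2, 1/16, 3/16, 1/4]
  S3: [1/4, 7/16, 1/4, 1/16]
P^2 =
  S0: [87/256, 15/64, 49/256, 15/64]
  S1: [19/64, 39/128, 7/32, 23/128]
  S2: [49/128, 37/128, 13/64, 1/8]
  S3: [39/128, 13/64, 49/256, 77/256]
P^3 =
  S0: [1361/4096, 271/1024, 207/1024, 823/4096]
  S1: [165/512, 31/128, 407/2048, 485/2048]
  S2: [689/2048, 247/1024, 25/128, 465/2048]
  S3: [675/2048, 567/2048, 845/4096, 767/4096]

(P^3)[S0 -> S2] = 207/1024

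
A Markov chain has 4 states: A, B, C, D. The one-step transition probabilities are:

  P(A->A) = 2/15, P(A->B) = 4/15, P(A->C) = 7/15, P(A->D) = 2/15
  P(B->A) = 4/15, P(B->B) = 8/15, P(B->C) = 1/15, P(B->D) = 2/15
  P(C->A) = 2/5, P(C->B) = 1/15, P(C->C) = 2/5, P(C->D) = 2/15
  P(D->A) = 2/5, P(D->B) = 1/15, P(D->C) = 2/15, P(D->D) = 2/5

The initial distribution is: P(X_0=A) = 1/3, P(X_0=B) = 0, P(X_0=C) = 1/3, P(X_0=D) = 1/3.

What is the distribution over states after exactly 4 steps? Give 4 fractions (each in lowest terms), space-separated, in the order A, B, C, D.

Answer: 44446/151875 2291/10125 45334/151875 5546/30375

Derivation:
Propagating the distribution step by step (d_{t+1} = d_t * P):
d_0 = (A=1/3, B=0, C=1/3, D=1/3)
  d_1[A] = 1/3*2/15 + 0*4/15 + 1/3*2/5 + 1/3*2/5 = 14/45
  d_1[B] = 1/3*4/15 + 0*8/15 + 1/3*1/15 + 1/3*1/15 = 2/15
  d_1[C] = 1/3*7/15 + 0*1/15 + 1/3*2/5 + 1/3*2/15 = 1/3
  d_1[D] = 1/3*2/15 + 0*2/15 + 1/3*2/15 + 1/3*2/5 = 2/9
d_1 = (A=14/45, B=2/15, C=1/3, D=2/9)
  d_2[A] = 14/45*2/15 + 2/15*4/15 + 1/3*2/5 + 2/9*2/5 = 202/675
  d_2[B] = 14/45*4/15 + 2/15*8/15 + 1/3*1/15 + 2/9*1/15 = 43/225
  d_2[C] = 14/45*7/15 + 2/15*1/15 + 1/3*2/5 + 2/9*2/15 = 214/675
  d_2[D] = 14/45*2/15 + 2/15*2/15 + 1/3*2/15 + 2/9*2/5 = 26/135
d_2 = (A=202/675, B=43/225, C=214/675, D=26/135)
  d_3[A] = 202/675*2/15 + 43/225*4/15 + 214/675*2/5 + 26/135*2/5 = 2984/10125
  d_3[B] = 202/675*4/15 + 43/225*8/15 + 214/675*1/15 + 26/135*1/15 = 728/3375
  d_3[C] = 202/675*7/15 + 43/225*1/15 + 214/675*2/5 + 26/135*2/15 = 343/1125
  d_3[D] = 202/675*2/15 + 43/225*2/15 + 214/675*2/15 + 26/135*2/5 = 374/2025
d_3 = (A=2984/10125, B=728/3375, C=343/1125, D=374/2025)
  d_4[A] = 2984/10125*2/15 + 728/3375*4/15 + 343/1125*2/5 + 374/2025*2/5 = 44446/151875
  d_4[B] = 2984/10125*4/15 + 728/3375*8/15 + 343/1125*1/15 + 374/2025*1/15 = 2291/10125
  d_4[C] = 2984/10125*7/15 + 728/3375*1/15 + 343/1125*2/5 + 374/2025*2/15 = 45334/151875
  d_4[D] = 2984/10125*2/15 + 728/3375*2/15 + 343/1125*2/15 + 374/2025*2/5 = 5546/30375
d_4 = (A=44446/151875, B=2291/10125, C=45334/151875, D=5546/30375)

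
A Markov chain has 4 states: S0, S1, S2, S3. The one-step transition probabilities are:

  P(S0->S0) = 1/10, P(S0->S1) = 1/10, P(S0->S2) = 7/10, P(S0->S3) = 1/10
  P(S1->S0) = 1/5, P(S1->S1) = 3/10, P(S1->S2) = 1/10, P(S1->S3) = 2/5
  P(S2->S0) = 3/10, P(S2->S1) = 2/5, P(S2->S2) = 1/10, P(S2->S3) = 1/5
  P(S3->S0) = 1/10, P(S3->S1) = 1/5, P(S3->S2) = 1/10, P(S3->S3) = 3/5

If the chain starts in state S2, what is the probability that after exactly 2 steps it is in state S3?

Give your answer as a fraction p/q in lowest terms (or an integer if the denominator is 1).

Computing P^2 by repeated multiplication:
P^1 =
  S0: [1/10, 1/10, 7/10, 1/10]
  S1: [1/5, 3/10, 1/10, 2/5]
  S2: [3/10, 2/5, 1/10, 1/5]
  S3: [1/10, 1/5, 1/10, 3/5]
P^2 =
  S0: [1/4, 17/50, 4/25, 1/4]
  S1: [3/20, 23/100, 11/50, 2/5]
  S2: [4/25, 23/100, 7/25, 33/100]
  S3: [7/50, 23/100, 4/25, 47/100]

(P^2)[S2 -> S3] = 33/100

Answer: 33/100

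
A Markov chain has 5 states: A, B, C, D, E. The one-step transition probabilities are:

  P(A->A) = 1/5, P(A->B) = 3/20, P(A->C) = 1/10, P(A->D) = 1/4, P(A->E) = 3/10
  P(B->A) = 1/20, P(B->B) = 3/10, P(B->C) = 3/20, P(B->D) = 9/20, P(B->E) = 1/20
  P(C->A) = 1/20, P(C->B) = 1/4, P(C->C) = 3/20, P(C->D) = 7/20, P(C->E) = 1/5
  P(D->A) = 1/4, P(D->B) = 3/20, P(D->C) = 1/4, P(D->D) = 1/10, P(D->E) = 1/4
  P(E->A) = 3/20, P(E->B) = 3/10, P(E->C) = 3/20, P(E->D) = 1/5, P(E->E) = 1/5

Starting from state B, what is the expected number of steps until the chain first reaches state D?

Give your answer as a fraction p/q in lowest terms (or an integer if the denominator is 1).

Let h_i = expected steps to first reach D from state i.
Boundary: h_D = 0.
First-step equations for the other states:
  h_A = 1 + 1/5*h_A + 3/20*h_B + 1/10*h_C + 1/4*h_D + 3/10*h_E
  h_B = 1 + 1/20*h_A + 3/10*h_B + 3/20*h_C + 9/20*h_D + 1/20*h_E
  h_C = 1 + 1/20*h_A + 1/4*h_B + 3/20*h_C + 7/20*h_D + 1/5*h_E
  h_E = 1 + 3/20*h_A + 3/10*h_B + 3/20*h_C + 1/5*h_D + 1/5*h_E

Substituting h_D = 0 and rearranging gives the linear system (I - Q) h = 1:
  [4/5, -3/20, -1/10, -3/10] . (h_A, h_B, h_C, h_E) = 1
  [-1/20, 7/10, -3/20, -1/20] . (h_A, h_B, h_C, h_E) = 1
  [-1/20, -1/4, 17/20, -1/5] . (h_A, h_B, h_C, h_E) = 1
  [-3/20, -3/10, -3/20, 4/5] . (h_A, h_B, h_C, h_E) = 1

Solving yields:
  h_A = 2845/848
  h_B = 13965/5512
  h_C = 32115/11024
  h_E = 18605/5512

Starting state is B, so the expected hitting time is h_B = 13965/5512.

Answer: 13965/5512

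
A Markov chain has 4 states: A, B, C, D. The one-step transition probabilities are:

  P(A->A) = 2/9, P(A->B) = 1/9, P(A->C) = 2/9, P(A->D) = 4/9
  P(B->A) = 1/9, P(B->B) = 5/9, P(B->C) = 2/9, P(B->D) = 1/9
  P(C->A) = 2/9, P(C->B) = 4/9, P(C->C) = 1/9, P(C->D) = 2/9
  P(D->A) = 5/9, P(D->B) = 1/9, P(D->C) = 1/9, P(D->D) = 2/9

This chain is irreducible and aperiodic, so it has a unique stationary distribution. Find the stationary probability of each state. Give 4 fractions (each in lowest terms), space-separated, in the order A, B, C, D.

Answer: 16/59 18/59 31/177 44/177

Derivation:
The stationary distribution satisfies pi = pi * P, i.e.:
  pi_A = 2/9*pi_A + 1/9*pi_B + 2/9*pi_C + 5/9*pi_D
  pi_B = 1/9*pi_A + 5/9*pi_B + 4/9*pi_C + 1/9*pi_D
  pi_C = 2/9*pi_A + 2/9*pi_B + 1/9*pi_C + 1/9*pi_D
  pi_D = 4/9*pi_A + 1/9*pi_B + 2/9*pi_C + 2/9*pi_D
with normalization: pi_A + pi_B + pi_C + pi_D = 1.

Using the first 3 balance equations plus normalization, the linear system A*pi = b is:
  [-7/9, 1/9, 2/9, 5/9] . pi = 0
  [1/9, -4/9, 4/9, 1/9] . pi = 0
  [2/9, 2/9, -8/9, 1/9] . pi = 0
  [1, 1, 1, 1] . pi = 1

Solving yields:
  pi_A = 16/59
  pi_B = 18/59
  pi_C = 31/177
  pi_D = 44/177

Verification (pi * P):
  16/59*2/9 + 18/59*1/9 + 31/177*2/9 + 44/177*5/9 = 16/59 = pi_A  (ok)
  16/59*1/9 + 18/59*5/9 + 31/177*4/9 + 44/177*1/9 = 18/59 = pi_B  (ok)
  16/59*2/9 + 18/59*2/9 + 31/177*1/9 + 44/177*1/9 = 31/177 = pi_C  (ok)
  16/59*4/9 + 18/59*1/9 + 31/177*2/9 + 44/177*2/9 = 44/177 = pi_D  (ok)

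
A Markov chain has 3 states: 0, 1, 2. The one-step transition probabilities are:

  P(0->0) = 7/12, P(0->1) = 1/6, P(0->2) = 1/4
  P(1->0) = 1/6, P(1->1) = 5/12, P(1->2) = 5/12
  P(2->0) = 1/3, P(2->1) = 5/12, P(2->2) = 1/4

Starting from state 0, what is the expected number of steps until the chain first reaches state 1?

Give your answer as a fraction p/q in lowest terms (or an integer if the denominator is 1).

Let h_i = expected steps to first reach 1 from state i.
Boundary: h_1 = 0.
First-step equations for the other states:
  h_0 = 1 + 7/12*h_0 + 1/6*h_1 + 1/4*h_2
  h_2 = 1 + 1/3*h_0 + 5/12*h_1 + 1/4*h_2

Substituting h_1 = 0 and rearranging gives the linear system (I - Q) h = 1:
  [5/12, -1/4] . (h_0, h_2) = 1
  [-1/3, 3/4] . (h_0, h_2) = 1

Solving yields:
  h_0 = 48/11
  h_2 = 36/11

Starting state is 0, so the expected hitting time is h_0 = 48/11.

Answer: 48/11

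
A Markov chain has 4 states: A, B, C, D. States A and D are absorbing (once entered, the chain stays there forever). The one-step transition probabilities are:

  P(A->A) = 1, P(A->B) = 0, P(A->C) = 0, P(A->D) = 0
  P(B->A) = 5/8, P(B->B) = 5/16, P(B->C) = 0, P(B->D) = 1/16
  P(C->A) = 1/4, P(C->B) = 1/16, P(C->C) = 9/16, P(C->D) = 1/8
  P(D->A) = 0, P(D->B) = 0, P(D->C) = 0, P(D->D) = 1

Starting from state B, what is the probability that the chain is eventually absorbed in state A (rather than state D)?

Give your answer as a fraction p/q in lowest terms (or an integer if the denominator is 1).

Answer: 10/11

Derivation:
Let a_i = P(absorbed in A | start in state i).
Boundary conditions: a_A = 1, a_D = 0.
For each transient state i, a_i = sum_j P(i->j) * a_j:
  a_B = 5/8*a_A + 5/16*a_B + 0*a_C + 1/16*a_D
  a_C = 1/4*a_A + 1/16*a_B + 9/16*a_C + 1/8*a_D

Substituting a_A = 1 and a_D = 0, rearrange to (I - Q) a = r where r[i] = P(i -> A):
  [11/16, 0] . (a_B, a_C) = 5/8
  [-1/16, 7/16] . (a_B, a_C) = 1/4

Solving yields:
  a_B = 10/11
  a_C = 54/77

Starting state is B, so the absorption probability is a_B = 10/11.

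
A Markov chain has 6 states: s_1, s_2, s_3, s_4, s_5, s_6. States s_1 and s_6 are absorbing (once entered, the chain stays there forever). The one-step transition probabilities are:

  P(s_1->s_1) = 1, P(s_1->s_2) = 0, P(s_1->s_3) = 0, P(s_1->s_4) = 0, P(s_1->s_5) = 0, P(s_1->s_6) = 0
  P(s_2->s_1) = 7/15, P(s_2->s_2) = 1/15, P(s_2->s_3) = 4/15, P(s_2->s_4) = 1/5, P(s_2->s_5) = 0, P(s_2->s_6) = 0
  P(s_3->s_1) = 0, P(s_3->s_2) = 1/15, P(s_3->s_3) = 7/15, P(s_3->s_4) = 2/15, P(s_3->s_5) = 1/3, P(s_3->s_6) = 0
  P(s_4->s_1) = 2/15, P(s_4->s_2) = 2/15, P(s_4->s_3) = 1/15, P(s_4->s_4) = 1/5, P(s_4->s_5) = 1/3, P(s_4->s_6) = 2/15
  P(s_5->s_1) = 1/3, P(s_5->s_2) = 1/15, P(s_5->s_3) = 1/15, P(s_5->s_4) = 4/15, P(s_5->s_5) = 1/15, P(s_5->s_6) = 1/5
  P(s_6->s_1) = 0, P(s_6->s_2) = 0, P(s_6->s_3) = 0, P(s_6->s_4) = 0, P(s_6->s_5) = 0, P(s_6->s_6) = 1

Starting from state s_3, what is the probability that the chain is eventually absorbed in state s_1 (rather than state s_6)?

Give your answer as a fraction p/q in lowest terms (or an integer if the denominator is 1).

Let a_i = P(absorbed in s_1 | start in state i).
Boundary conditions: a_s_1 = 1, a_s_6 = 0.
For each transient state i, a_i = sum_j P(i->j) * a_j:
  a_s_2 = 7/15*a_s_1 + 1/15*a_s_2 + 4/15*a_s_3 + 1/5*a_s_4 + 0*a_s_5 + 0*a_s_6
  a_s_3 = 0*a_s_1 + 1/15*a_s_2 + 7/15*a_s_3 + 2/15*a_s_4 + 1/3*a_s_5 + 0*a_s_6
  a_s_4 = 2/15*a_s_1 + 2/15*a_s_2 + 1/15*a_s_3 + 1/5*a_s_4 + 1/3*a_s_5 + 2/15*a_s_6
  a_s_5 = 1/3*a_s_1 + 1/15*a_s_2 + 1/15*a_s_3 + 4/15*a_s_4 + 1/15*a_s_5 + 1/5*a_s_6

Substituting a_s_1 = 1 and a_s_6 = 0, rearrange to (I - Q) a = r where r[i] = P(i -> s_1):
  [14/15, -4/15, -1/5, 0] . (a_s_2, a_s_3, a_s_4, a_s_5) = 7/15
  [-1/15, 8/15, -2/15, -1/3] . (a_s_2, a_s_3, a_s_4, a_s_5) = 0
  [-2/15, -1/15, 4/5, -1/3] . (a_s_2, a_s_3, a_s_4, a_s_5) = 2/15
  [-1/15, -1/15, -4/15, 14/15] . (a_s_2, a_s_3, a_s_4, a_s_5) = 1/3

Solving yields:
  a_s_2 = 3521/4278
  a_s_3 = 2827/4278
  a_s_4 = 1340/2139
  a_s_5 = 2747/4278

Starting state is s_3, so the absorption probability is a_s_3 = 2827/4278.

Answer: 2827/4278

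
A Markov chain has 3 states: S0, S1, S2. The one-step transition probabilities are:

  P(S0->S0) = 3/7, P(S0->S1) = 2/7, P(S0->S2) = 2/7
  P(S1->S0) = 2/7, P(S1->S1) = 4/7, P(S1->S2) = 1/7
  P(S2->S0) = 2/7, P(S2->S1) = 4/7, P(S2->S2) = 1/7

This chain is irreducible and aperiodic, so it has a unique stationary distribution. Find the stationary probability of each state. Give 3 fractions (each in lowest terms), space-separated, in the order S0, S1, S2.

Answer: 1/3 10/21 4/21

Derivation:
The stationary distribution satisfies pi = pi * P, i.e.:
  pi_S0 = 3/7*pi_S0 + 2/7*pi_S1 + 2/7*pi_S2
  pi_S1 = 2/7*pi_S0 + 4/7*pi_S1 + 4/7*pi_S2
  pi_S2 = 2/7*pi_S0 + 1/7*pi_S1 + 1/7*pi_S2
with normalization: pi_S0 + pi_S1 + pi_S2 = 1.

Using the first 2 balance equations plus normalization, the linear system A*pi = b is:
  [-4/7, 2/7, 2/7] . pi = 0
  [2/7, -3/7, 4/7] . pi = 0
  [1, 1, 1] . pi = 1

Solving yields:
  pi_S0 = 1/3
  pi_S1 = 10/21
  pi_S2 = 4/21

Verification (pi * P):
  1/3*3/7 + 10/21*2/7 + 4/21*2/7 = 1/3 = pi_S0  (ok)
  1/3*2/7 + 10/21*4/7 + 4/21*4/7 = 10/21 = pi_S1  (ok)
  1/3*2/7 + 10/21*1/7 + 4/21*1/7 = 4/21 = pi_S2  (ok)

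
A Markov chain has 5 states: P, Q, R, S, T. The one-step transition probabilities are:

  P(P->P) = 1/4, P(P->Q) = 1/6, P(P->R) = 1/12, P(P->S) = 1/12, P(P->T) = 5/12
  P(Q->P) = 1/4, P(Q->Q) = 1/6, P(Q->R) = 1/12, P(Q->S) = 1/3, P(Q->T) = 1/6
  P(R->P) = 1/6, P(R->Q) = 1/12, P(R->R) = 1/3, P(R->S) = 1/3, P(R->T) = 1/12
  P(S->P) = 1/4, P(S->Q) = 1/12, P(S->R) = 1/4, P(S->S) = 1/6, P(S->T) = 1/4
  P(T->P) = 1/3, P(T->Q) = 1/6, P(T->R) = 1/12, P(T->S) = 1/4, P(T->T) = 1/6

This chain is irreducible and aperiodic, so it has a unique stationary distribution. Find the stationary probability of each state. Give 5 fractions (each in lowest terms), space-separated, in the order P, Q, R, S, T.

Answer: 4562/17793 2413/17793 941/5931 141/659 1396/5931

Derivation:
The stationary distribution satisfies pi = pi * P, i.e.:
  pi_P = 1/4*pi_P + 1/4*pi_Q + 1/6*pi_R + 1/4*pi_S + 1/3*pi_T
  pi_Q = 1/6*pi_P + 1/6*pi_Q + 1/12*pi_R + 1/12*pi_S + 1/6*pi_T
  pi_R = 1/12*pi_P + 1/12*pi_Q + 1/3*pi_R + 1/4*pi_S + 1/12*pi_T
  pi_S = 1/12*pi_P + 1/3*pi_Q + 1/3*pi_R + 1/6*pi_S + 1/4*pi_T
  pi_T = 5/12*pi_P + 1/6*pi_Q + 1/12*pi_R + 1/4*pi_S + 1/6*pi_T
with normalization: pi_P + pi_Q + pi_R + pi_S + pi_T = 1.

Using the first 4 balance equations plus normalization, the linear system A*pi = b is:
  [-3/4, 1/4, 1/6, 1/4, 1/3] . pi = 0
  [1/6, -5/6, 1/12, 1/12, 1/6] . pi = 0
  [1/12, 1/12, -2/3, 1/4, 1/12] . pi = 0
  [1/12, 1/3, 1/3, -5/6, 1/4] . pi = 0
  [1, 1, 1, 1, 1] . pi = 1

Solving yields:
  pi_P = 4562/17793
  pi_Q = 2413/17793
  pi_R = 941/5931
  pi_S = 141/659
  pi_T = 1396/5931

Verification (pi * P):
  4562/17793*1/4 + 2413/17793*1/4 + 941/5931*1/6 + 141/659*1/4 + 1396/5931*1/3 = 4562/17793 = pi_P  (ok)
  4562/17793*1/6 + 2413/17793*1/6 + 941/5931*1/12 + 141/659*1/12 + 1396/5931*1/6 = 2413/17793 = pi_Q  (ok)
  4562/17793*1/12 + 2413/17793*1/12 + 941/5931*1/3 + 141/659*1/4 + 1396/5931*1/12 = 941/5931 = pi_R  (ok)
  4562/17793*1/12 + 2413/17793*1/3 + 941/5931*1/3 + 141/659*1/6 + 1396/5931*1/4 = 141/659 = pi_S  (ok)
  4562/17793*5/12 + 2413/17793*1/6 + 941/5931*1/12 + 141/659*1/4 + 1396/5931*1/6 = 1396/5931 = pi_T  (ok)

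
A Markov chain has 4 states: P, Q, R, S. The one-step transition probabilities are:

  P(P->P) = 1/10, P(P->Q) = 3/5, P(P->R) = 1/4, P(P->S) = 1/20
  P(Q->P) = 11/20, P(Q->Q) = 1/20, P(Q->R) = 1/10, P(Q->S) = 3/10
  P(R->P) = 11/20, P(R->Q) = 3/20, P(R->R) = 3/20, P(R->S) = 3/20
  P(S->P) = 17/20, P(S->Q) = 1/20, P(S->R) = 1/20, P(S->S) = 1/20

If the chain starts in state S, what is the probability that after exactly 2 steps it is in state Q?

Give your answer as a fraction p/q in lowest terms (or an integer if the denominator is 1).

Answer: 209/400

Derivation:
Computing P^2 by repeated multiplication:
P^1 =
  P: [1/10, 3/5, 1/4, 1/20]
  Q: [11/20, 1/20, 1/10, 3/10]
  R: [11/20, 3/20, 3/20, 3/20]
  S: [17/20, 1/20, 1/20, 1/20]
P^2 =
  P: [13/25, 13/100, 1/8, 9/40]
  Q: [157/400, 29/80, 69/400, 29/400]
  R: [139/400, 147/400, 73/400, 41/400]
  S: [73/400, 209/400, 91/400, 27/400]

(P^2)[S -> Q] = 209/400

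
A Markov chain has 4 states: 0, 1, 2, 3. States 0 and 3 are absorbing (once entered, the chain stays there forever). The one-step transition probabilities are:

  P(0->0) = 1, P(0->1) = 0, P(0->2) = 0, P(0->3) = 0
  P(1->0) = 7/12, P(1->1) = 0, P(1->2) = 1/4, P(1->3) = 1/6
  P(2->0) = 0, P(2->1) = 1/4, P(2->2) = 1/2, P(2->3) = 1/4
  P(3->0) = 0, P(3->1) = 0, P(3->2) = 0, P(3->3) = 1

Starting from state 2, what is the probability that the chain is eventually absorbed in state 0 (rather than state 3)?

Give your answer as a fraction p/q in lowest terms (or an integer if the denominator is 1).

Let a_i = P(absorbed in 0 | start in state i).
Boundary conditions: a_0 = 1, a_3 = 0.
For each transient state i, a_i = sum_j P(i->j) * a_j:
  a_1 = 7/12*a_0 + 0*a_1 + 1/4*a_2 + 1/6*a_3
  a_2 = 0*a_0 + 1/4*a_1 + 1/2*a_2 + 1/4*a_3

Substituting a_0 = 1 and a_3 = 0, rearrange to (I - Q) a = r where r[i] = P(i -> 0):
  [1, -1/4] . (a_1, a_2) = 7/12
  [-1/4, 1/2] . (a_1, a_2) = 0

Solving yields:
  a_1 = 2/3
  a_2 = 1/3

Starting state is 2, so the absorption probability is a_2 = 1/3.

Answer: 1/3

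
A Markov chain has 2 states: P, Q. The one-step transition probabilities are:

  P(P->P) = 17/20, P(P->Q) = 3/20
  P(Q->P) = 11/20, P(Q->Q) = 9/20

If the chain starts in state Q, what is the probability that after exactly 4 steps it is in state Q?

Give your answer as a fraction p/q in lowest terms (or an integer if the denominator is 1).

Answer: 4413/20000

Derivation:
Computing P^4 by repeated multiplication:
P^1 =
  P: [17/20, 3/20]
  Q: [11/20, 9/20]
P^2 =
  P: [161/200, 39/200]
  Q: [143/200, 57/200]
P^3 =
  P: [1583/2000, 417/2000]
  Q: [1529/2000, 471/2000]
P^4 =
  P: [15749/20000, 4251/20000]
  Q: [15587/20000, 4413/20000]

(P^4)[Q -> Q] = 4413/20000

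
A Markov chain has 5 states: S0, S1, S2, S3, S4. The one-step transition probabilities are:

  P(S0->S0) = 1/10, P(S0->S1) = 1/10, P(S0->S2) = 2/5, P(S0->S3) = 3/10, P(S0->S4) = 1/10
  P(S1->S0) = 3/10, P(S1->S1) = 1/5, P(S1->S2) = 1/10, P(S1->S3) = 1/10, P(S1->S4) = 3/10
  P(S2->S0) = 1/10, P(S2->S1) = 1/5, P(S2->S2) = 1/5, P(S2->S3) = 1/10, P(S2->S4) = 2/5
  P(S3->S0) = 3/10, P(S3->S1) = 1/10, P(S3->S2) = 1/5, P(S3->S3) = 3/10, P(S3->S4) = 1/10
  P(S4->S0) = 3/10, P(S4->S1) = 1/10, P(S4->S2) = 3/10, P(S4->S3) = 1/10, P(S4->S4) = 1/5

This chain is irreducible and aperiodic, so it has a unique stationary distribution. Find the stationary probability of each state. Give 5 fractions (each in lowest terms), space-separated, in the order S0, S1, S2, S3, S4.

The stationary distribution satisfies pi = pi * P, i.e.:
  pi_S0 = 1/10*pi_S0 + 3/10*pi_S1 + 1/10*pi_S2 + 3/10*pi_S3 + 3/10*pi_S4
  pi_S1 = 1/10*pi_S0 + 1/5*pi_S1 + 1/5*pi_S2 + 1/10*pi_S3 + 1/10*pi_S4
  pi_S2 = 2/5*pi_S0 + 1/10*pi_S1 + 1/5*pi_S2 + 1/5*pi_S3 + 3/10*pi_S4
  pi_S3 = 3/10*pi_S0 + 1/10*pi_S1 + 1/10*pi_S2 + 3/10*pi_S3 + 1/10*pi_S4
  pi_S4 = 1/10*pi_S0 + 3/10*pi_S1 + 2/5*pi_S2 + 1/10*pi_S3 + 1/5*pi_S4
with normalization: pi_S0 + pi_S1 + pi_S2 + pi_S3 + pi_S4 = 1.

Using the first 4 balance equations plus normalization, the linear system A*pi = b is:
  [-9/10, 3/10, 1/10, 3/10, 3/10] . pi = 0
  [1/10, -4/5, 1/5, 1/10, 1/10] . pi = 0
  [2/5, 1/10, -4/5, 1/5, 3/10] . pi = 0
  [3/10, 1/10, 1/10, -7/10, 1/10] . pi = 0
  [1, 1, 1, 1, 1] . pi = 1

Solving yields:
  pi_S0 = 1021/4902
  pi_S1 = 227/1634
  pi_S2 = 409/1634
  pi_S3 = 434/2451
  pi_S4 = 1105/4902

Verification (pi * P):
  1021/4902*1/10 + 227/1634*3/10 + 409/1634*1/10 + 434/2451*3/10 + 1105/4902*3/10 = 1021/4902 = pi_S0  (ok)
  1021/4902*1/10 + 227/1634*1/5 + 409/1634*1/5 + 434/2451*1/10 + 1105/4902*1/10 = 227/1634 = pi_S1  (ok)
  1021/4902*2/5 + 227/1634*1/10 + 409/1634*1/5 + 434/2451*1/5 + 1105/4902*3/10 = 409/1634 = pi_S2  (ok)
  1021/4902*3/10 + 227/1634*1/10 + 409/1634*1/10 + 434/2451*3/10 + 1105/4902*1/10 = 434/2451 = pi_S3  (ok)
  1021/4902*1/10 + 227/1634*3/10 + 409/1634*2/5 + 434/2451*1/10 + 1105/4902*1/5 = 1105/4902 = pi_S4  (ok)

Answer: 1021/4902 227/1634 409/1634 434/2451 1105/4902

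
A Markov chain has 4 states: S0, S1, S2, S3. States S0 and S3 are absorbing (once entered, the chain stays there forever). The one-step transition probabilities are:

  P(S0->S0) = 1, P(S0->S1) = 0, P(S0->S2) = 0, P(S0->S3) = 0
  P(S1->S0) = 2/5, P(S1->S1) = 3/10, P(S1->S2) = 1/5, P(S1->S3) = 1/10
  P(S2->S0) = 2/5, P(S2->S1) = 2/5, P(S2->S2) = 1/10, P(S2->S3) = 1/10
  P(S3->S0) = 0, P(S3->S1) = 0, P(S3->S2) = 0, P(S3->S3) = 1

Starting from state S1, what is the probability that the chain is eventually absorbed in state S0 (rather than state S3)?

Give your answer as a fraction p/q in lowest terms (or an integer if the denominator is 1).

Answer: 4/5

Derivation:
Let a_i = P(absorbed in S0 | start in state i).
Boundary conditions: a_S0 = 1, a_S3 = 0.
For each transient state i, a_i = sum_j P(i->j) * a_j:
  a_S1 = 2/5*a_S0 + 3/10*a_S1 + 1/5*a_S2 + 1/10*a_S3
  a_S2 = 2/5*a_S0 + 2/5*a_S1 + 1/10*a_S2 + 1/10*a_S3

Substituting a_S0 = 1 and a_S3 = 0, rearrange to (I - Q) a = r where r[i] = P(i -> S0):
  [7/10, -1/5] . (a_S1, a_S2) = 2/5
  [-2/5, 9/10] . (a_S1, a_S2) = 2/5

Solving yields:
  a_S1 = 4/5
  a_S2 = 4/5

Starting state is S1, so the absorption probability is a_S1 = 4/5.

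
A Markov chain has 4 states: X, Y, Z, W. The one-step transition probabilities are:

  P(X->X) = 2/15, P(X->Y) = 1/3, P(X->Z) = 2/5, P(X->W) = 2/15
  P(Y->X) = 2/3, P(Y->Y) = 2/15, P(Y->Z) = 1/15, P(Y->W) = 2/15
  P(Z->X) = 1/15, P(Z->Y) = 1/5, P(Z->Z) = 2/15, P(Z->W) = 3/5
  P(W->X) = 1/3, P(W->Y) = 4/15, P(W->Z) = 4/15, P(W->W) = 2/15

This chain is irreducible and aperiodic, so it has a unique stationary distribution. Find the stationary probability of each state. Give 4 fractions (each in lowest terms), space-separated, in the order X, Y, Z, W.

Answer: 1526/5197 1243/5197 1183/5197 1245/5197

Derivation:
The stationary distribution satisfies pi = pi * P, i.e.:
  pi_X = 2/15*pi_X + 2/3*pi_Y + 1/15*pi_Z + 1/3*pi_W
  pi_Y = 1/3*pi_X + 2/15*pi_Y + 1/5*pi_Z + 4/15*pi_W
  pi_Z = 2/5*pi_X + 1/15*pi_Y + 2/15*pi_Z + 4/15*pi_W
  pi_W = 2/15*pi_X + 2/15*pi_Y + 3/5*pi_Z + 2/15*pi_W
with normalization: pi_X + pi_Y + pi_Z + pi_W = 1.

Using the first 3 balance equations plus normalization, the linear system A*pi = b is:
  [-13/15, 2/3, 1/15, 1/3] . pi = 0
  [1/3, -13/15, 1/5, 4/15] . pi = 0
  [2/5, 1/15, -13/15, 4/15] . pi = 0
  [1, 1, 1, 1] . pi = 1

Solving yields:
  pi_X = 1526/5197
  pi_Y = 1243/5197
  pi_Z = 1183/5197
  pi_W = 1245/5197

Verification (pi * P):
  1526/5197*2/15 + 1243/5197*2/3 + 1183/5197*1/15 + 1245/5197*1/3 = 1526/5197 = pi_X  (ok)
  1526/5197*1/3 + 1243/5197*2/15 + 1183/5197*1/5 + 1245/5197*4/15 = 1243/5197 = pi_Y  (ok)
  1526/5197*2/5 + 1243/5197*1/15 + 1183/5197*2/15 + 1245/5197*4/15 = 1183/5197 = pi_Z  (ok)
  1526/5197*2/15 + 1243/5197*2/15 + 1183/5197*3/5 + 1245/5197*2/15 = 1245/5197 = pi_W  (ok)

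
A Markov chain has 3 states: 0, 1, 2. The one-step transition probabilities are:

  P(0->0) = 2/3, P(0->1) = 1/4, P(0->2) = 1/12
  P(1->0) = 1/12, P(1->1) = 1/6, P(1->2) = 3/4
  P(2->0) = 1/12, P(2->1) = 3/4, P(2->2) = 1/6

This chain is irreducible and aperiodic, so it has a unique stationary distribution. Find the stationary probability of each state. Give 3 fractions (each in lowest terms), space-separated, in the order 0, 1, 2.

Answer: 1/5 39/95 37/95

Derivation:
The stationary distribution satisfies pi = pi * P, i.e.:
  pi_0 = 2/3*pi_0 + 1/12*pi_1 + 1/12*pi_2
  pi_1 = 1/4*pi_0 + 1/6*pi_1 + 3/4*pi_2
  pi_2 = 1/12*pi_0 + 3/4*pi_1 + 1/6*pi_2
with normalization: pi_0 + pi_1 + pi_2 = 1.

Using the first 2 balance equations plus normalization, the linear system A*pi = b is:
  [-1/3, 1/12, 1/12] . pi = 0
  [1/4, -5/6, 3/4] . pi = 0
  [1, 1, 1] . pi = 1

Solving yields:
  pi_0 = 1/5
  pi_1 = 39/95
  pi_2 = 37/95

Verification (pi * P):
  1/5*2/3 + 39/95*1/12 + 37/95*1/12 = 1/5 = pi_0  (ok)
  1/5*1/4 + 39/95*1/6 + 37/95*3/4 = 39/95 = pi_1  (ok)
  1/5*1/12 + 39/95*3/4 + 37/95*1/6 = 37/95 = pi_2  (ok)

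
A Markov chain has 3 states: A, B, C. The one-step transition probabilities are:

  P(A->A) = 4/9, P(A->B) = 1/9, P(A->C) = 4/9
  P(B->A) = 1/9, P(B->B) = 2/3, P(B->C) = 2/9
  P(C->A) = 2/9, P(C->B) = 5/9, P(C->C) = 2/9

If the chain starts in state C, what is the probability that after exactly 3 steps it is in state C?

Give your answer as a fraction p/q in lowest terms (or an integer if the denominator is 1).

Answer: 196/729

Derivation:
Computing P^3 by repeated multiplication:
P^1 =
  A: [4/9, 1/9, 4/9]
  B: [1/9, 2/3, 2/9]
  C: [2/9, 5/9, 2/9]
P^2 =
  A: [25/81, 10/27, 26/81]
  B: [14/81, 47/81, 20/81]
  C: [17/81, 14/27, 22/81]
P^3 =
  A: [182/729, 335/729, 212/729]
  B: [143/729, 44/81, 190/729]
  C: [154/729, 379/729, 196/729]

(P^3)[C -> C] = 196/729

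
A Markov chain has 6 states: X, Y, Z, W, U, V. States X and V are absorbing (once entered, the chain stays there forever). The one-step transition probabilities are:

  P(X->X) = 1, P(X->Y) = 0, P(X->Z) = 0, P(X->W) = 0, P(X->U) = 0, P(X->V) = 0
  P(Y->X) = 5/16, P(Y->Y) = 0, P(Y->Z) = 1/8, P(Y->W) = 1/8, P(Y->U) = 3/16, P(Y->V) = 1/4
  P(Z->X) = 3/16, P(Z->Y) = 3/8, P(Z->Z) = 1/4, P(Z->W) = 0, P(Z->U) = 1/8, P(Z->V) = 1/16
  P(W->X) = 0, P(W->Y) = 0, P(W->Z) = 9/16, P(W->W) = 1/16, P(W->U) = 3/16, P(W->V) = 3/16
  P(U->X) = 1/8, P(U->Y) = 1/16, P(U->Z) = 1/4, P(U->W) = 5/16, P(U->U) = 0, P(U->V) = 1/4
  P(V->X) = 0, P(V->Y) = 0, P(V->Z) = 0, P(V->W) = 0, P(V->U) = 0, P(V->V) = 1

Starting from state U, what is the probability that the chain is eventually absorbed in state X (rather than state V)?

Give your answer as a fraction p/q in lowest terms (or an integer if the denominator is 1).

Answer: 267/605

Derivation:
Let a_i = P(absorbed in X | start in state i).
Boundary conditions: a_X = 1, a_V = 0.
For each transient state i, a_i = sum_j P(i->j) * a_j:
  a_Y = 5/16*a_X + 0*a_Y + 1/8*a_Z + 1/8*a_W + 3/16*a_U + 1/4*a_V
  a_Z = 3/16*a_X + 3/8*a_Y + 1/4*a_Z + 0*a_W + 1/8*a_U + 1/16*a_V
  a_W = 0*a_X + 0*a_Y + 9/16*a_Z + 1/16*a_W + 3/16*a_U + 3/16*a_V
  a_U = 1/8*a_X + 1/16*a_Y + 1/4*a_Z + 5/16*a_W + 0*a_U + 1/4*a_V

Substituting a_X = 1 and a_V = 0, rearrange to (I - Q) a = r where r[i] = P(i -> X):
  [1, -1/8, -1/8, -3/16] . (a_Y, a_Z, a_W, a_U) = 5/16
  [-3/8, 3/4, 0, -1/8] . (a_Y, a_Z, a_W, a_U) = 3/16
  [0, -9/16, 15/16, -3/16] . (a_Y, a_Z, a_W, a_U) = 0
  [-1/16, -1/4, -5/16, 1] . (a_Y, a_Z, a_W, a_U) = 1/8

Solving yields:
  a_Y = 5699/10890
  a_Z = 6373/10890
  a_W = 29/66
  a_U = 267/605

Starting state is U, so the absorption probability is a_U = 267/605.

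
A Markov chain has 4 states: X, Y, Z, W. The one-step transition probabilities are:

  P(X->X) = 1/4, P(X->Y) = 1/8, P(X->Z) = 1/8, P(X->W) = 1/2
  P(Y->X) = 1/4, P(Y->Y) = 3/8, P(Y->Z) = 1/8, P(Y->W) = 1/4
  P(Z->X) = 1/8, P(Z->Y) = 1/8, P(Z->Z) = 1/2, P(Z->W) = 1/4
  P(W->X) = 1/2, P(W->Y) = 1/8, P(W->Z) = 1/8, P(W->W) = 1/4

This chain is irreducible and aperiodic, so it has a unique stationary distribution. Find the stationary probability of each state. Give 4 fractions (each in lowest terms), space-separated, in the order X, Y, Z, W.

The stationary distribution satisfies pi = pi * P, i.e.:
  pi_X = 1/4*pi_X + 1/4*pi_Y + 1/8*pi_Z + 1/2*pi_W
  pi_Y = 1/8*pi_X + 3/8*pi_Y + 1/8*pi_Z + 1/8*pi_W
  pi_Z = 1/8*pi_X + 1/8*pi_Y + 1/2*pi_Z + 1/8*pi_W
  pi_W = 1/2*pi_X + 1/4*pi_Y + 1/4*pi_Z + 1/4*pi_W
with normalization: pi_X + pi_Y + pi_Z + pi_W = 1.

Using the first 3 balance equations plus normalization, the linear system A*pi = b is:
  [-3/4, 1/4, 1/8, 1/2] . pi = 0
  [1/8, -5/8, 1/8, 1/8] . pi = 0
  [1/8, 1/8, -1/2, 1/8] . pi = 0
  [1, 1, 1, 1] . pi = 1

Solving yields:
  pi_X = 23/75
  pi_Y = 1/6
  pi_Z = 1/5
  pi_W = 49/150

Verification (pi * P):
  23/75*1/4 + 1/6*1/4 + 1/5*1/8 + 49/150*1/2 = 23/75 = pi_X  (ok)
  23/75*1/8 + 1/6*3/8 + 1/5*1/8 + 49/150*1/8 = 1/6 = pi_Y  (ok)
  23/75*1/8 + 1/6*1/8 + 1/5*1/2 + 49/150*1/8 = 1/5 = pi_Z  (ok)
  23/75*1/2 + 1/6*1/4 + 1/5*1/4 + 49/150*1/4 = 49/150 = pi_W  (ok)

Answer: 23/75 1/6 1/5 49/150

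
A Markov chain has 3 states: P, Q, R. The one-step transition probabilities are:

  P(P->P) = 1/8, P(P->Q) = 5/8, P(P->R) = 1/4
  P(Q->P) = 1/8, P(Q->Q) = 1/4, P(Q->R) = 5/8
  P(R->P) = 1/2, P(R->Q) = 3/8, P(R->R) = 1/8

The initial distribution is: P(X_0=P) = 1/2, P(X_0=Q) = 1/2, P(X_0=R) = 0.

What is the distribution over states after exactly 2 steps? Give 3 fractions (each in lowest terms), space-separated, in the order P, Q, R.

Answer: 37/128 45/128 23/64

Derivation:
Propagating the distribution step by step (d_{t+1} = d_t * P):
d_0 = (P=1/2, Q=1/2, R=0)
  d_1[P] = 1/2*1/8 + 1/2*1/8 + 0*1/2 = 1/8
  d_1[Q] = 1/2*5/8 + 1/2*1/4 + 0*3/8 = 7/16
  d_1[R] = 1/2*1/4 + 1/2*5/8 + 0*1/8 = 7/16
d_1 = (P=1/8, Q=7/16, R=7/16)
  d_2[P] = 1/8*1/8 + 7/16*1/8 + 7/16*1/2 = 37/128
  d_2[Q] = 1/8*5/8 + 7/16*1/4 + 7/16*3/8 = 45/128
  d_2[R] = 1/8*1/4 + 7/16*5/8 + 7/16*1/8 = 23/64
d_2 = (P=37/128, Q=45/128, R=23/64)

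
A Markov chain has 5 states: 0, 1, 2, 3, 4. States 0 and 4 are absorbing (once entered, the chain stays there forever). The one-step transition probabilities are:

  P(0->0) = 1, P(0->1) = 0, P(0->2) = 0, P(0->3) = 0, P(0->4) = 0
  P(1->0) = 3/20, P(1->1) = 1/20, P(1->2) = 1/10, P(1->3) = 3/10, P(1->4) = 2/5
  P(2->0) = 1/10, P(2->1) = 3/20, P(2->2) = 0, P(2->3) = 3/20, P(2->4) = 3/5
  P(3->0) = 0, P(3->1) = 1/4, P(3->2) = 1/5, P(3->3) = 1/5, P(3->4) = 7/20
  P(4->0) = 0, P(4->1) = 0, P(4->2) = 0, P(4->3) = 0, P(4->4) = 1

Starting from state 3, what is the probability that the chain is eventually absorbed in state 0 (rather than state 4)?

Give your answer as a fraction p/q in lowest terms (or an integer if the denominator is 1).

Let a_i = P(absorbed in 0 | start in state i).
Boundary conditions: a_0 = 1, a_4 = 0.
For each transient state i, a_i = sum_j P(i->j) * a_j:
  a_1 = 3/20*a_0 + 1/20*a_1 + 1/10*a_2 + 3/10*a_3 + 2/5*a_4
  a_2 = 1/10*a_0 + 3/20*a_1 + 0*a_2 + 3/20*a_3 + 3/5*a_4
  a_3 = 0*a_0 + 1/4*a_1 + 1/5*a_2 + 1/5*a_3 + 7/20*a_4

Substituting a_0 = 1 and a_4 = 0, rearrange to (I - Q) a = r where r[i] = P(i -> 0):
  [19/20, -1/10, -3/10] . (a_1, a_2, a_3) = 3/20
  [-3/20, 1, -3/20] . (a_1, a_2, a_3) = 1/10
  [-1/4, -1/5, 4/5] . (a_1, a_2, a_3) = 0

Solving yields:
  a_1 = 74/361
  a_2 = 737/5054
  a_3 = 254/2527

Starting state is 3, so the absorption probability is a_3 = 254/2527.

Answer: 254/2527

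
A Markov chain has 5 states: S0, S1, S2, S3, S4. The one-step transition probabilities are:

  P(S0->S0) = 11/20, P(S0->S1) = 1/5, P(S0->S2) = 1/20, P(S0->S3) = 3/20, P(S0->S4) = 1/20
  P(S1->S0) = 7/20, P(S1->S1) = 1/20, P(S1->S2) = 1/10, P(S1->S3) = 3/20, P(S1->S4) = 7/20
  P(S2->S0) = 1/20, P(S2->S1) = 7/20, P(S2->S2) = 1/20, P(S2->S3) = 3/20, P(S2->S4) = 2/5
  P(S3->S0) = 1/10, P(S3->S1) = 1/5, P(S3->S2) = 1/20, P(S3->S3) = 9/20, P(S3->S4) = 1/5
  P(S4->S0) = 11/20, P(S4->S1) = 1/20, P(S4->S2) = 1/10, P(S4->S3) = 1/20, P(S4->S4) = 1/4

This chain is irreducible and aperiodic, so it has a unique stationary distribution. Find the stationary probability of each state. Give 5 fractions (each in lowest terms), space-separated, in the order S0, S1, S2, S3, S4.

The stationary distribution satisfies pi = pi * P, i.e.:
  pi_S0 = 11/20*pi_S0 + 7/20*pi_S1 + 1/20*pi_S2 + 1/10*pi_S3 + 11/20*pi_S4
  pi_S1 = 1/5*pi_S0 + 1/20*pi_S1 + 7/20*pi_S2 + 1/5*pi_S3 + 1/20*pi_S4
  pi_S2 = 1/20*pi_S0 + 1/10*pi_S1 + 1/20*pi_S2 + 1/20*pi_S3 + 1/10*pi_S4
  pi_S3 = 3/20*pi_S0 + 3/20*pi_S1 + 3/20*pi_S2 + 9/20*pi_S3 + 1/20*pi_S4
  pi_S4 = 1/20*pi_S0 + 7/20*pi_S1 + 2/5*pi_S2 + 1/5*pi_S3 + 1/4*pi_S4
with normalization: pi_S0 + pi_S1 + pi_S2 + pi_S3 + pi_S4 = 1.

Using the first 4 balance equations plus normalization, the linear system A*pi = b is:
  [-9/20, 7/20, 1/20, 1/10, 11/20] . pi = 0
  [1/5, -19/20, 7/20, 1/5, 1/20] . pi = 0
  [1/20, 1/10, -19/20, 1/20, 1/10] . pi = 0
  [3/20, 3/20, 3/20, -11/20, 1/20] . pi = 0
  [1, 1, 1, 1, 1] . pi = 1

Solving yields:
  pi_S0 = 21602/53969
  pi_S1 = 17093/107938
  pi_S2 = 3629/53969
  pi_S3 = 10127/53969
  pi_S4 = 20129/107938

Verification (pi * P):
  21602/53969*11/20 + 17093/107938*7/20 + 3629/53969*1/20 + 10127/53969*1/10 + 20129/107938*11/20 = 21602/53969 = pi_S0  (ok)
  21602/53969*1/5 + 17093/107938*1/20 + 3629/53969*7/20 + 10127/53969*1/5 + 20129/107938*1/20 = 17093/107938 = pi_S1  (ok)
  21602/53969*1/20 + 17093/107938*1/10 + 3629/53969*1/20 + 10127/53969*1/20 + 20129/107938*1/10 = 3629/53969 = pi_S2  (ok)
  21602/53969*3/20 + 17093/107938*3/20 + 3629/53969*3/20 + 10127/53969*9/20 + 20129/107938*1/20 = 10127/53969 = pi_S3  (ok)
  21602/53969*1/20 + 17093/107938*7/20 + 3629/53969*2/5 + 10127/53969*1/5 + 20129/107938*1/4 = 20129/107938 = pi_S4  (ok)

Answer: 21602/53969 17093/107938 3629/53969 10127/53969 20129/107938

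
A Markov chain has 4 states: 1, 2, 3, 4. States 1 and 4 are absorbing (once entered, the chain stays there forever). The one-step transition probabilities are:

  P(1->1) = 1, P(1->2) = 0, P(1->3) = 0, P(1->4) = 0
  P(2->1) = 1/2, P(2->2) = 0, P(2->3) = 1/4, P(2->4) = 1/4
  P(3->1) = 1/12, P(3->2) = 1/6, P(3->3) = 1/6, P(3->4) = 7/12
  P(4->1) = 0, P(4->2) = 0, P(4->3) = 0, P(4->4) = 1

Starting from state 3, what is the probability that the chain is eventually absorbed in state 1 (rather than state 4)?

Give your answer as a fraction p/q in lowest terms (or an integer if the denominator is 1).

Answer: 4/19

Derivation:
Let a_i = P(absorbed in 1 | start in state i).
Boundary conditions: a_1 = 1, a_4 = 0.
For each transient state i, a_i = sum_j P(i->j) * a_j:
  a_2 = 1/2*a_1 + 0*a_2 + 1/4*a_3 + 1/4*a_4
  a_3 = 1/12*a_1 + 1/6*a_2 + 1/6*a_3 + 7/12*a_4

Substituting a_1 = 1 and a_4 = 0, rearrange to (I - Q) a = r where r[i] = P(i -> 1):
  [1, -1/4] . (a_2, a_3) = 1/2
  [-1/6, 5/6] . (a_2, a_3) = 1/12

Solving yields:
  a_2 = 21/38
  a_3 = 4/19

Starting state is 3, so the absorption probability is a_3 = 4/19.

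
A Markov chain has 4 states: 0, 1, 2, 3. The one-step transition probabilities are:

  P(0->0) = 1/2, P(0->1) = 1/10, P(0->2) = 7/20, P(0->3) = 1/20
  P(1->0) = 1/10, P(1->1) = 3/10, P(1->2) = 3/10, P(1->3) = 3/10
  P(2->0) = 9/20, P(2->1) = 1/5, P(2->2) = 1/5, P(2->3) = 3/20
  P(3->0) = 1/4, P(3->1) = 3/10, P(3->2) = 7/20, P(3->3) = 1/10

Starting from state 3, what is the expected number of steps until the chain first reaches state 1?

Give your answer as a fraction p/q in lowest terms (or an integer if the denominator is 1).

Let h_i = expected steps to first reach 1 from state i.
Boundary: h_1 = 0.
First-step equations for the other states:
  h_0 = 1 + 1/2*h_0 + 1/10*h_1 + 7/20*h_2 + 1/20*h_3
  h_2 = 1 + 9/20*h_0 + 1/5*h_1 + 1/5*h_2 + 3/20*h_3
  h_3 = 1 + 1/4*h_0 + 3/10*h_1 + 7/20*h_2 + 1/10*h_3

Substituting h_1 = 0 and rearranging gives the linear system (I - Q) h = 1:
  [1/2, -7/20, -1/20] . (h_0, h_2, h_3) = 1
  [-9/20, 4/5, -3/20] . (h_0, h_2, h_3) = 1
  [-1/4, -7/20, 9/10] . (h_0, h_2, h_3) = 1

Solving yields:
  h_0 = 95/14
  h_2 = 85/14
  h_3 = 75/14

Starting state is 3, so the expected hitting time is h_3 = 75/14.

Answer: 75/14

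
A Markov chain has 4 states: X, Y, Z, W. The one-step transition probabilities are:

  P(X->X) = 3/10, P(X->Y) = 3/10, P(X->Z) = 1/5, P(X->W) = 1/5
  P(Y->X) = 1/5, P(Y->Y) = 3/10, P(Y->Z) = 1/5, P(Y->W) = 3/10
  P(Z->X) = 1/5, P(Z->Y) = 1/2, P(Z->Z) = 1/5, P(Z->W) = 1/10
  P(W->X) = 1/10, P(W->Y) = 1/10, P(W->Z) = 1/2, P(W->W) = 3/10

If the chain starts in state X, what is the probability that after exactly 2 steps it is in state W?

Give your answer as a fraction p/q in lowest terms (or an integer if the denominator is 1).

Answer: 23/100

Derivation:
Computing P^2 by repeated multiplication:
P^1 =
  X: [3/10, 3/10, 1/5, 1/5]
  Y: [1/5, 3/10, 1/5, 3/10]
  Z: [1/5, 1/2, 1/5, 1/10]
  W: [1/10, 1/10, 1/2, 3/10]
P^2 =
  X: [21/100, 3/10, 13/50, 23/100]
  Y: [19/100, 7/25, 29/100, 6/25]
  Z: [21/100, 8/25, 23/100, 6/25]
  W: [9/50, 17/50, 29/100, 19/100]

(P^2)[X -> W] = 23/100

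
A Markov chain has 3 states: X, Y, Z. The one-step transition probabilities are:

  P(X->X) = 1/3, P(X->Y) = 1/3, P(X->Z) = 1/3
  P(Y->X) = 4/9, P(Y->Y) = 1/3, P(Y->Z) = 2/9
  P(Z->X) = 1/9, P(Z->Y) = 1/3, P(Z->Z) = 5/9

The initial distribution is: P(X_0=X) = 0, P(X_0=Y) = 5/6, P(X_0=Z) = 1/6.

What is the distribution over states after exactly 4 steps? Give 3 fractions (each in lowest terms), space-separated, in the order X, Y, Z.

Answer: 1882/6561 1/3 2492/6561

Derivation:
Propagating the distribution step by step (d_{t+1} = d_t * P):
d_0 = (X=0, Y=5/6, Z=1/6)
  d_1[X] = 0*1/3 + 5/6*4/9 + 1/6*1/9 = 7/18
  d_1[Y] = 0*1/3 + 5/6*1/3 + 1/6*1/3 = 1/3
  d_1[Z] = 0*1/3 + 5/6*2/9 + 1/6*5/9 = 5/18
d_1 = (X=7/18, Y=1/3, Z=5/18)
  d_2[X] = 7/18*1/3 + 1/3*4/9 + 5/18*1/9 = 25/81
  d_2[Y] = 7/18*1/3 + 1/3*1/3 + 5/18*1/3 = 1/3
  d_2[Z] = 7/18*1/3 + 1/3*2/9 + 5/18*5/9 = 29/81
d_2 = (X=25/81, Y=1/3, Z=29/81)
  d_3[X] = 25/81*1/3 + 1/3*4/9 + 29/81*1/9 = 212/729
  d_3[Y] = 25/81*1/3 + 1/3*1/3 + 29/81*1/3 = 1/3
  d_3[Z] = 25/81*1/3 + 1/3*2/9 + 29/81*5/9 = 274/729
d_3 = (X=212/729, Y=1/3, Z=274/729)
  d_4[X] = 212/729*1/3 + 1/3*4/9 + 274/729*1/9 = 1882/6561
  d_4[Y] = 212/729*1/3 + 1/3*1/3 + 274/729*1/3 = 1/3
  d_4[Z] = 212/729*1/3 + 1/3*2/9 + 274/729*5/9 = 2492/6561
d_4 = (X=1882/6561, Y=1/3, Z=2492/6561)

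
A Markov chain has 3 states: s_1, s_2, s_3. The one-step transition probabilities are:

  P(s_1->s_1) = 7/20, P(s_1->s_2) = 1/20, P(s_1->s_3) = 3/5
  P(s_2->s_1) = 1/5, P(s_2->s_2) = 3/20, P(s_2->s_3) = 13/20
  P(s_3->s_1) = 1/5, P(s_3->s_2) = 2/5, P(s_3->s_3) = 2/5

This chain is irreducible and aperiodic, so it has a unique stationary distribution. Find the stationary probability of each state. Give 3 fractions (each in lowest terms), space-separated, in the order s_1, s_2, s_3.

The stationary distribution satisfies pi = pi * P, i.e.:
  pi_s_1 = 7/20*pi_s_1 + 1/5*pi_s_2 + 1/5*pi_s_3
  pi_s_2 = 1/20*pi_s_1 + 3/20*pi_s_2 + 2/5*pi_s_3
  pi_s_3 = 3/5*pi_s_1 + 13/20*pi_s_2 + 2/5*pi_s_3
with normalization: pi_s_1 + pi_s_2 + pi_s_3 = 1.

Using the first 2 balance equations plus normalization, the linear system A*pi = b is:
  [-13/20, 1/5, 1/5] . pi = 0
  [1/20, -17/20, 2/5] . pi = 0
  [1, 1, 1] . pi = 1

Solving yields:
  pi_s_1 = 4/17
  pi_s_2 = 108/425
  pi_s_3 = 217/425

Verification (pi * P):
  4/17*7/20 + 108/425*1/5 + 217/425*1/5 = 4/17 = pi_s_1  (ok)
  4/17*1/20 + 108/425*3/20 + 217/425*2/5 = 108/425 = pi_s_2  (ok)
  4/17*3/5 + 108/425*13/20 + 217/425*2/5 = 217/425 = pi_s_3  (ok)

Answer: 4/17 108/425 217/425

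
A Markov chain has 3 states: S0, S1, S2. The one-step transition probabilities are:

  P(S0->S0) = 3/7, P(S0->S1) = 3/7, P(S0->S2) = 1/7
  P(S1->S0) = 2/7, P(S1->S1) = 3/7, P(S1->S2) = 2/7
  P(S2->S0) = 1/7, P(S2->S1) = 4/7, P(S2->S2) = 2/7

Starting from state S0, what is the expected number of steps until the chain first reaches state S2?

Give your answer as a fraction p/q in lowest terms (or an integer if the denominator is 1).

Answer: 49/10

Derivation:
Let h_i = expected steps to first reach S2 from state i.
Boundary: h_S2 = 0.
First-step equations for the other states:
  h_S0 = 1 + 3/7*h_S0 + 3/7*h_S1 + 1/7*h_S2
  h_S1 = 1 + 2/7*h_S0 + 3/7*h_S1 + 2/7*h_S2

Substituting h_S2 = 0 and rearranging gives the linear system (I - Q) h = 1:
  [4/7, -3/7] . (h_S0, h_S1) = 1
  [-2/7, 4/7] . (h_S0, h_S1) = 1

Solving yields:
  h_S0 = 49/10
  h_S1 = 21/5

Starting state is S0, so the expected hitting time is h_S0 = 49/10.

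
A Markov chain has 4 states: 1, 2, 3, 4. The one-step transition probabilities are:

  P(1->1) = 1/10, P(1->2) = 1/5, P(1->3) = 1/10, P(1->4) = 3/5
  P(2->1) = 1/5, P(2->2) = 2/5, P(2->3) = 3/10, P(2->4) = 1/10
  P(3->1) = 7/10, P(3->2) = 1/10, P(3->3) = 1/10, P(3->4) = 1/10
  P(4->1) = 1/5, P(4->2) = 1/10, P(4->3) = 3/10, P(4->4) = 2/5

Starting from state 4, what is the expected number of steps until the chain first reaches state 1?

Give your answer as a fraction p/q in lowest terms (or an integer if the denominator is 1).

Let h_i = expected steps to first reach 1 from state i.
Boundary: h_1 = 0.
First-step equations for the other states:
  h_2 = 1 + 1/5*h_1 + 2/5*h_2 + 3/10*h_3 + 1/10*h_4
  h_3 = 1 + 7/10*h_1 + 1/10*h_2 + 1/10*h_3 + 1/10*h_4
  h_4 = 1 + 1/5*h_1 + 1/10*h_2 + 3/10*h_3 + 2/5*h_4

Substituting h_1 = 0 and rearranging gives the linear system (I - Q) h = 1:
  [3/5, -3/10, -1/10] . (h_2, h_3, h_4) = 1
  [-1/10, 9/10, -1/10] . (h_2, h_3, h_4) = 1
  [-1/10, -3/10, 3/5] . (h_2, h_3, h_4) = 1

Solving yields:
  h_2 = 40/13
  h_3 = 70/39
  h_4 = 40/13

Starting state is 4, so the expected hitting time is h_4 = 40/13.

Answer: 40/13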